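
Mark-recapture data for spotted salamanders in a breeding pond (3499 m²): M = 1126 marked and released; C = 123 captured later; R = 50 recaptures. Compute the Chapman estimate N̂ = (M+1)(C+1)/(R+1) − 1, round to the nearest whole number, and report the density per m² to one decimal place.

N̂ = 1127·124/51 − 1 = 139748/51 − 1 ≈ 2739.2 → 2739
Density = N̂ / area = 2739 / 3499 ≈ 0.78 → 0.8 per m²

density ≈ 0.8 spotted salamanders per m²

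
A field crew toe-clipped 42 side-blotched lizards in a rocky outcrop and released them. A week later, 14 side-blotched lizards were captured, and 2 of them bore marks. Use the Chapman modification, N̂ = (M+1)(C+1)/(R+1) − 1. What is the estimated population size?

N = 214

N̂ = (42+1)(14+1)/(2+1) − 1 = 43·15/3 − 1
= 645/3 − 1 = 215 − 1 = 214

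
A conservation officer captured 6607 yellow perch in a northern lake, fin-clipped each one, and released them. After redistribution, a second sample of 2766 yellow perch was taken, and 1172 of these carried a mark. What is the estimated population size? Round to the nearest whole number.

N = (6607 × 2766) / 1172 = 18274962 / 1172 ≈ 15593.0 → 15593

N ≈ 15,593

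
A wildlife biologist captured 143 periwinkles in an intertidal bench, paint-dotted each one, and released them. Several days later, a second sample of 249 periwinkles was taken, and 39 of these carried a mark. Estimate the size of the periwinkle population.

The marked fraction in the recapture sample should equal the marked fraction in the population: 39/249 = 143/N.
N = (143 × 249) / 39 = 35607 / 39 = 913

N = 913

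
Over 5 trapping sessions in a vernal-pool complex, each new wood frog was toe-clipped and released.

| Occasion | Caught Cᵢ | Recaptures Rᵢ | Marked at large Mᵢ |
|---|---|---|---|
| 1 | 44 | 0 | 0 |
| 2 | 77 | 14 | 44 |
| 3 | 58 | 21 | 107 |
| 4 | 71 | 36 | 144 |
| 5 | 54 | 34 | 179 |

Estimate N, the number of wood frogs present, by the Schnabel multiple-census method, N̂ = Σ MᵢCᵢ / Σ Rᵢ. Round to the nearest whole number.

N ≈ 281

Σ MᵢCᵢ = 0·44 + 44·77 + 107·58 + 144·71 + 179·54 = 0 + 3388 + 6206 + 10224 + 9666 = 29484
Σ Rᵢ = 0 + 14 + 21 + 36 + 34 = 105
N̂ = 29484 / 105 ≈ 280.8 → 281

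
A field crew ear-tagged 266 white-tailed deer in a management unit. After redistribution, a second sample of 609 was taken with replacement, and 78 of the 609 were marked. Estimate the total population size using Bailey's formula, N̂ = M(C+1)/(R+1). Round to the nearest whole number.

N̂ = 266·(609+1)/(78+1) = 266·610/79 = 162260/79 ≈ 2053.9 → 2054

N ≈ 2054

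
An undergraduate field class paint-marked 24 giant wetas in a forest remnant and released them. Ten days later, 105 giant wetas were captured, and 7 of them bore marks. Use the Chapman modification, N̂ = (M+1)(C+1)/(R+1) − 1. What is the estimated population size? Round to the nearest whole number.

N̂ = (24+1)(105+1)/(7+1) − 1 = 25·106/8 − 1
= 2650/8 − 1 ≈ 331.2 − 1 ≈ 330.2 → 330

N ≈ 330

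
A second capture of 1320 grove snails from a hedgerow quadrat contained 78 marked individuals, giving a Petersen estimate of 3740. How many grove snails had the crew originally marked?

M = 221

From N = M·C/R: M = N·R / C = 3740·78 / 1320 = 291720 / 1320 = 221.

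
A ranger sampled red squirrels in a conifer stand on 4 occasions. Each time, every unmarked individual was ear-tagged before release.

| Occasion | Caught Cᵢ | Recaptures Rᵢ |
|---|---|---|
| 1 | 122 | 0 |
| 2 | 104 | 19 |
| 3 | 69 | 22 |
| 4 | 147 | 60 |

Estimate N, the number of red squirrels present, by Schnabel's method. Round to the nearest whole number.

Marked at large before each occasion: Mᵢ = Σⱼ<ᵢ (Cⱼ − Rⱼ) → M1=0, M2=122, M3=207, M4=254
Σ MᵢCᵢ = 0·122 + 122·104 + 207·69 + 254·147 = 0 + 12688 + 14283 + 37338 = 64309
Σ Rᵢ = 0 + 19 + 22 + 60 = 101
N̂ = 64309 / 101 ≈ 636.7 → 637

N ≈ 637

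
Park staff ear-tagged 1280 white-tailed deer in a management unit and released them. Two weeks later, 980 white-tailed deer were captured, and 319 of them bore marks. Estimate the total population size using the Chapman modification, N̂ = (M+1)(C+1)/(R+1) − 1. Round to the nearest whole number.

N ≈ 3926

N̂ = (1280+1)(980+1)/(319+1) − 1 = 1281·981/320 − 1
= 1256661/320 − 1 ≈ 3927.1 − 1 ≈ 3926.1 → 3926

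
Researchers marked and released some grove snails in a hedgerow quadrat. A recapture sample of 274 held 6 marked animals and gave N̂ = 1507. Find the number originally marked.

From N = M·C/R: M = N·R / C = 1507·6 / 274 = 9042 / 274 = 33.

M = 33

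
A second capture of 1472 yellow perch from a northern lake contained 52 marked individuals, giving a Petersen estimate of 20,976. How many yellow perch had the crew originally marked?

From N = M·C/R: M = N·R / C = 20976·52 / 1472 = 1090752 / 1472 = 741.

M = 741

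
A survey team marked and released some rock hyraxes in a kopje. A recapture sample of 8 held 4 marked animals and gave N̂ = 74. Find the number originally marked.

From N = M·C/R: M = N·R / C = 74·4 / 8 = 296 / 8 = 37.

M = 37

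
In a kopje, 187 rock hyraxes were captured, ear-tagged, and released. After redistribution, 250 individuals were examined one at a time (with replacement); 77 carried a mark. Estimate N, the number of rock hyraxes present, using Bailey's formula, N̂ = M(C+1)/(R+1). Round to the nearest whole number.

N̂ = 187·(250+1)/(77+1) = 187·251/78 = 46937/78 ≈ 601.8 → 602

N ≈ 602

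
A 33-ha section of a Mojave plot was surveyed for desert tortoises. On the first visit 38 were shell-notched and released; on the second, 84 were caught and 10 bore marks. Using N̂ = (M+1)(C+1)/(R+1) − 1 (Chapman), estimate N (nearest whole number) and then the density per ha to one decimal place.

density ≈ 9.1 desert tortoises per ha

N̂ = 39·85/11 − 1 = 3315/11 − 1 ≈ 300.4 → 300
Density = N̂ / area = 300 / 33 ≈ 9.09 → 9.1 per ha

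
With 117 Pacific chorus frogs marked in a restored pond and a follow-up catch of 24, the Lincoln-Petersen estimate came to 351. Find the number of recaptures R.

From N = M·C/R: R = M·C / N = 117·24 / 351 = 2808 / 351 = 8.

R = 8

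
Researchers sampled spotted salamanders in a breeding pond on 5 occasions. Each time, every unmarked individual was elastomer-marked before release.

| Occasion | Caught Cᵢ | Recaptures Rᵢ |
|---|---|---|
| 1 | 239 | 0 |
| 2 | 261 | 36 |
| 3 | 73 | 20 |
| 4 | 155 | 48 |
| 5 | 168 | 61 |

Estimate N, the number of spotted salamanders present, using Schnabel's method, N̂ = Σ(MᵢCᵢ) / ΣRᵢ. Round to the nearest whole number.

N ≈ 1704

Marked at large before each occasion: Mᵢ = Σⱼ<ᵢ (Cⱼ − Rⱼ) → M1=0, M2=239, M3=464, M4=517, M5=624
Σ MᵢCᵢ = 0·239 + 239·261 + 464·73 + 517·155 + 624·168 = 0 + 62379 + 33872 + 80135 + 104832 = 281218
Σ Rᵢ = 0 + 36 + 20 + 48 + 61 = 165
N̂ = 281218 / 165 ≈ 1704.4 → 1704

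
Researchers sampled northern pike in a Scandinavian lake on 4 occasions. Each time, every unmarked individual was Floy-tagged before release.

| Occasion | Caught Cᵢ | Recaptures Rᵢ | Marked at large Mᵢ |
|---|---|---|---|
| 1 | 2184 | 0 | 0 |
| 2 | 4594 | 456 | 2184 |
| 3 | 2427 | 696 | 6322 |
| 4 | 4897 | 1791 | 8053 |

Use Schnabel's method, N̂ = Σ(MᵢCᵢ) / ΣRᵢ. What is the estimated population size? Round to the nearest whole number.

N ≈ 22,023

Σ MᵢCᵢ = 0·2184 + 2184·4594 + 6322·2427 + 8053·4897 = 0 + 10033296 + 15343494 + 39435541 = 64812331
Σ Rᵢ = 0 + 456 + 696 + 1791 = 2943
N̂ = 64812331 / 2943 ≈ 22022.5 → 22023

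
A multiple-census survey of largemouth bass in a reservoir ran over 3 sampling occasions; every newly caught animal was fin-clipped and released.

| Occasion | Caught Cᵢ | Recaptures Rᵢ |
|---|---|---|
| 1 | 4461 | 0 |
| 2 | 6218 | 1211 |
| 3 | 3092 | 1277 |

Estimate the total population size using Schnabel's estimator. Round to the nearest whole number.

Marked at large before each occasion: Mᵢ = Σⱼ<ᵢ (Cⱼ − Rⱼ) → M1=0, M2=4461, M3=9468
Σ MᵢCᵢ = 0·4461 + 4461·6218 + 9468·3092 = 0 + 27738498 + 29275056 = 57013554
Σ Rᵢ = 0 + 1211 + 1277 = 2488
N̂ = 57013554 / 2488 ≈ 22915.4 → 22915

N ≈ 22,915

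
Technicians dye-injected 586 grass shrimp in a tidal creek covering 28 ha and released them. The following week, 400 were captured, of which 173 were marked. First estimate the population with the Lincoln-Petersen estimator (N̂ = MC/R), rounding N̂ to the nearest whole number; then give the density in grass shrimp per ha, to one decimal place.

N̂ = 586·400/173 = 234400/173 ≈ 1354.9 → 1355
Density = N̂ / area = 1355 / 28 ≈ 48.39 → 48.4 per ha

density ≈ 48.4 grass shrimp per ha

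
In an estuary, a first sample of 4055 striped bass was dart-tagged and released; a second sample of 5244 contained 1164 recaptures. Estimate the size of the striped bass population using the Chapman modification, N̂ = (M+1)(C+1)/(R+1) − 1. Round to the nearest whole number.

N ≈ 18,260

N̂ = (4055+1)(5244+1)/(1164+1) − 1 = 4056·5245/1165 − 1
= 21273720/1165 − 1 ≈ 18260.7 − 1 ≈ 18259.7 → 18260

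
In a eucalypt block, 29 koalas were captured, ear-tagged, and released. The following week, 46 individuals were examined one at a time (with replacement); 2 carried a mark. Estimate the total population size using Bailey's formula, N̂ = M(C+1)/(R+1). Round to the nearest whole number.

N̂ = 29·(46+1)/(2+1) = 29·47/3 = 1363/3 ≈ 454.3 → 454

N ≈ 454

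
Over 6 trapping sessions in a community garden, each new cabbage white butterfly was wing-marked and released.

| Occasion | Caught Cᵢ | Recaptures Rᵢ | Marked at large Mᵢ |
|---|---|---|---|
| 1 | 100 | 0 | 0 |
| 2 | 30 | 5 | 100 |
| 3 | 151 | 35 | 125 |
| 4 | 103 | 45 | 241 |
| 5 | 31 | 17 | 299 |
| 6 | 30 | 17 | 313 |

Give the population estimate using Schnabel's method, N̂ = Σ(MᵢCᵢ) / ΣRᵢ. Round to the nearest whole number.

Σ MᵢCᵢ = 0·100 + 100·30 + 125·151 + 241·103 + 299·31 + 313·30 = 0 + 3000 + 18875 + 24823 + 9269 + 9390 = 65357
Σ Rᵢ = 0 + 5 + 35 + 45 + 17 + 17 = 119
N̂ = 65357 / 119 ≈ 549.2 → 549

N ≈ 549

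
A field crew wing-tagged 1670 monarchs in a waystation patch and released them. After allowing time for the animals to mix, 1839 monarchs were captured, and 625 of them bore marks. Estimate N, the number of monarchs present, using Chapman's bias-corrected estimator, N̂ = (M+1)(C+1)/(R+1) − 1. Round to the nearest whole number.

N ≈ 4911

N̂ = (1670+1)(1839+1)/(625+1) − 1 = 1671·1840/626 − 1
= 3074640/626 − 1 ≈ 4911.6 − 1 ≈ 4910.6 → 4911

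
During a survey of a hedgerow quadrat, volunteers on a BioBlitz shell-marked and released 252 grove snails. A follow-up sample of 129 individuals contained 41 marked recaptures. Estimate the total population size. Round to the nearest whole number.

N ≈ 793

N = (252 × 129) / 41 = 32508 / 41 ≈ 792.9 → 793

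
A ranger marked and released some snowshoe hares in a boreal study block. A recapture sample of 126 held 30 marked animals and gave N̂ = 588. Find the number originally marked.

From N = M·C/R: M = N·R / C = 588·30 / 126 = 17640 / 126 = 140.

M = 140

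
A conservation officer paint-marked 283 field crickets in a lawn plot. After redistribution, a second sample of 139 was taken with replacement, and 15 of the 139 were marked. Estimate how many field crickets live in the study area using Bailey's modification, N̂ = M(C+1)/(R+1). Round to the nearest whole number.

N̂ = 283·(139+1)/(15+1) = 283·140/16 = 39620/16 ≈ 2476.2 → 2476

N ≈ 2476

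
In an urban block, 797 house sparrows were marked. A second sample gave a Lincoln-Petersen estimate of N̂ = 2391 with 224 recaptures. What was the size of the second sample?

From N = M·C/R: C = N·R / M = 2391·224 / 797 = 535584 / 797 = 672.

C = 672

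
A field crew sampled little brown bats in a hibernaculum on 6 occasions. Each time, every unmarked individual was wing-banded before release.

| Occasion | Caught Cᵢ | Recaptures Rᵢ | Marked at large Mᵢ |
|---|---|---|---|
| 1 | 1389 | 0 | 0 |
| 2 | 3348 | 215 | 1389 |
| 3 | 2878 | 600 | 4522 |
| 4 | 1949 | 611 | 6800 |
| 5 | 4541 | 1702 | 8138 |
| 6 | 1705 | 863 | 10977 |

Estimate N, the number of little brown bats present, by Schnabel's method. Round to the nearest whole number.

Σ MᵢCᵢ = 0·1389 + 1389·3348 + 4522·2878 + 6800·1949 + 8138·4541 + 10977·1705 = 0 + 4650372 + 13014316 + 13253200 + 36954658 + 18715785 = 86588331
Σ Rᵢ = 0 + 215 + 600 + 611 + 1702 + 863 = 3991
N̂ = 86588331 / 3991 ≈ 21695.9 → 21696

N ≈ 21,696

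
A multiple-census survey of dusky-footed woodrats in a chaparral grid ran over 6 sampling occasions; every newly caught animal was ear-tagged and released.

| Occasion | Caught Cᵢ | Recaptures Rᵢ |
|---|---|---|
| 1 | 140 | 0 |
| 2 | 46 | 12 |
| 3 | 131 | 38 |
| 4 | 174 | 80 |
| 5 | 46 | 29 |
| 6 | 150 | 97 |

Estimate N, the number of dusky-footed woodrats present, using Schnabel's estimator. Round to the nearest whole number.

Marked at large before each occasion: Mᵢ = Σⱼ<ᵢ (Cⱼ − Rⱼ) → M1=0, M2=140, M3=174, M4=267, M5=361, M6=378
Σ MᵢCᵢ = 0·140 + 140·46 + 174·131 + 267·174 + 361·46 + 378·150 = 0 + 6440 + 22794 + 46458 + 16606 + 56700 = 148998
Σ Rᵢ = 0 + 12 + 38 + 80 + 29 + 97 = 256
N̂ = 148998 / 256 ≈ 582.0 → 582

N ≈ 582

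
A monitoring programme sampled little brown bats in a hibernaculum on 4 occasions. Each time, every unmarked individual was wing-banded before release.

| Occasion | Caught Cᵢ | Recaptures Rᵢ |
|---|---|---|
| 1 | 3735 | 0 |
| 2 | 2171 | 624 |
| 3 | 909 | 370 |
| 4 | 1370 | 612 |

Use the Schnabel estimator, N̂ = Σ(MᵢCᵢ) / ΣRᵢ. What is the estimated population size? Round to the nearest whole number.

Marked at large before each occasion: Mᵢ = Σⱼ<ᵢ (Cⱼ − Rⱼ) → M1=0, M2=3735, M3=5282, M4=5821
Σ MᵢCᵢ = 0·3735 + 3735·2171 + 5282·909 + 5821·1370 = 0 + 8108685 + 4801338 + 7974770 = 20884793
Σ Rᵢ = 0 + 624 + 370 + 612 = 1606
N̂ = 20884793 / 1606 ≈ 13004.2 → 13004

N ≈ 13,004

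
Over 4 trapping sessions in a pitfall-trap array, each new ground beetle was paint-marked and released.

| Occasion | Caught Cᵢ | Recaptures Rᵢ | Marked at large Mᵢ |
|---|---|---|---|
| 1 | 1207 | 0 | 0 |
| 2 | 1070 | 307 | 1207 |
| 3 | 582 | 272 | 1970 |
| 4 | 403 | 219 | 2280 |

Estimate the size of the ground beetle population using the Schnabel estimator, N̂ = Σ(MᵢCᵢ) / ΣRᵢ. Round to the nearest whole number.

N ≈ 4207

Σ MᵢCᵢ = 0·1207 + 1207·1070 + 1970·582 + 2280·403 = 0 + 1291490 + 1146540 + 918840 = 3356870
Σ Rᵢ = 0 + 307 + 272 + 219 = 798
N̂ = 3356870 / 798 ≈ 4206.6 → 4207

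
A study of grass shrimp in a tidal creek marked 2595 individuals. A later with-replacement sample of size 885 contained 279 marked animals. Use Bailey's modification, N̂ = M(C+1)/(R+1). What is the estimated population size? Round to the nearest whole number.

N̂ = 2595·(885+1)/(279+1) = 2595·886/280 = 2299170/280 ≈ 8211.3 → 8211

N ≈ 8211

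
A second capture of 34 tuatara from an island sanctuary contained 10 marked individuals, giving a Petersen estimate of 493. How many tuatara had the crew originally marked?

M = 145

From N = M·C/R: M = N·R / C = 493·10 / 34 = 4930 / 34 = 145.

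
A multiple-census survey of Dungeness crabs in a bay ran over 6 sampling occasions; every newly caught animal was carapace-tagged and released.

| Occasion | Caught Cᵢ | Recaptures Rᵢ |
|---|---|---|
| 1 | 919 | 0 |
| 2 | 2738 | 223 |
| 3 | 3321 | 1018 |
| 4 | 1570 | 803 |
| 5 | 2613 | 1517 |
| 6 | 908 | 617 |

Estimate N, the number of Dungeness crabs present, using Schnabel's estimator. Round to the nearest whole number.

Marked at large before each occasion: Mᵢ = Σⱼ<ᵢ (Cⱼ − Rⱼ) → M1=0, M2=919, M3=3434, M4=5737, M5=6504, M6=7600
Σ MᵢCᵢ = 0·919 + 919·2738 + 3434·3321 + 5737·1570 + 6504·2613 + 7600·908 = 0 + 2516222 + 11404314 + 9007090 + 16994952 + 6900800 = 46823378
Σ Rᵢ = 0 + 223 + 1018 + 803 + 1517 + 617 = 4178
N̂ = 46823378 / 4178 ≈ 11207.1 → 11207

N ≈ 11,207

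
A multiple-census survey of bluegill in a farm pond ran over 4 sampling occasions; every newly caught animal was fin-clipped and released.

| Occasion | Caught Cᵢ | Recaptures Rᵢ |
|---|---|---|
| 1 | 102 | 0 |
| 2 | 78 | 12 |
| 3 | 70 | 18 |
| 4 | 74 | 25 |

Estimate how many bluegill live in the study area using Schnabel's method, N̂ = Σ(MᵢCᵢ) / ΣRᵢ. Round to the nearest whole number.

N ≈ 654

Marked at large before each occasion: Mᵢ = Σⱼ<ᵢ (Cⱼ − Rⱼ) → M1=0, M2=102, M3=168, M4=220
Σ MᵢCᵢ = 0·102 + 102·78 + 168·70 + 220·74 = 0 + 7956 + 11760 + 16280 = 35996
Σ Rᵢ = 0 + 12 + 18 + 25 = 55
N̂ = 35996 / 55 ≈ 654.47 → 654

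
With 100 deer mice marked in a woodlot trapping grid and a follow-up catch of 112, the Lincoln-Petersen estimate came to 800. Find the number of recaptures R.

From N = M·C/R: R = M·C / N = 100·112 / 800 = 11200 / 800 = 14.

R = 14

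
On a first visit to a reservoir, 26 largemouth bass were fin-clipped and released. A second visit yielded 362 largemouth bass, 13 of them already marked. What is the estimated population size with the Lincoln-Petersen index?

N = (26 × 362) / 13 = 9412 / 13 = 724

N = 724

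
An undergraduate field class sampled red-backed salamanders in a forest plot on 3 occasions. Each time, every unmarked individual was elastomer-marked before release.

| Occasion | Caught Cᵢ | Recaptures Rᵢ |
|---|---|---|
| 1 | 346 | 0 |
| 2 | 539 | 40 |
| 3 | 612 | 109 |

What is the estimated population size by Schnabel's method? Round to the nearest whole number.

N ≈ 4722

Marked at large before each occasion: Mᵢ = Σⱼ<ᵢ (Cⱼ − Rⱼ) → M1=0, M2=346, M3=845
Σ MᵢCᵢ = 0·346 + 346·539 + 845·612 = 0 + 186494 + 517140 = 703634
Σ Rᵢ = 0 + 40 + 109 = 149
N̂ = 703634 / 149 ≈ 4722.4 → 4722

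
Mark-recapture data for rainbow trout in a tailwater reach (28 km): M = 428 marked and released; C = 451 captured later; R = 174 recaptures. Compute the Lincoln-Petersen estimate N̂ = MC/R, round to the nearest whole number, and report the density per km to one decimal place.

density ≈ 39.6 rainbow trout per km

N̂ = 428·451/174 = 193028/174 ≈ 1109.4 → 1109
Density = N̂ / area = 1109 / 28 ≈ 39.61 → 39.6 per km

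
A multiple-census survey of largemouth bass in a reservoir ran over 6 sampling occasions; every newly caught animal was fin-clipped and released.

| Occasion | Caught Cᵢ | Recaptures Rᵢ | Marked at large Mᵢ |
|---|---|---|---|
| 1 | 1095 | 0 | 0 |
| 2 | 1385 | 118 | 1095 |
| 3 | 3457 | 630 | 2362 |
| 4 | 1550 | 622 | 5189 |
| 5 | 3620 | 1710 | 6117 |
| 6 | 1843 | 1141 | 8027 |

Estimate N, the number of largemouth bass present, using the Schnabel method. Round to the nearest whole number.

N ≈ 12,950

Σ MᵢCᵢ = 0·1095 + 1095·1385 + 2362·3457 + 5189·1550 + 6117·3620 + 8027·1843 = 0 + 1516575 + 8165434 + 8042950 + 22143540 + 14793761 = 54662260
Σ Rᵢ = 0 + 118 + 630 + 622 + 1710 + 1141 = 4221
N̂ = 54662260 / 4221 ≈ 12950.1 → 12950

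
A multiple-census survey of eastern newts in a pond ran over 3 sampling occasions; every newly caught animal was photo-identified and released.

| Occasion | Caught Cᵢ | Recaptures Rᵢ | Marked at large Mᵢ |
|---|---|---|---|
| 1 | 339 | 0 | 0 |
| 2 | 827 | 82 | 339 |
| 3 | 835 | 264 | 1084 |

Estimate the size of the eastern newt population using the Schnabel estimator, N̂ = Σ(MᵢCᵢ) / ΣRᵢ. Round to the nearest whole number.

Σ MᵢCᵢ = 0·339 + 339·827 + 1084·835 = 0 + 280353 + 905140 = 1185493
Σ Rᵢ = 0 + 82 + 264 = 346
N̂ = 1185493 / 346 ≈ 3426.3 → 3426

N ≈ 3426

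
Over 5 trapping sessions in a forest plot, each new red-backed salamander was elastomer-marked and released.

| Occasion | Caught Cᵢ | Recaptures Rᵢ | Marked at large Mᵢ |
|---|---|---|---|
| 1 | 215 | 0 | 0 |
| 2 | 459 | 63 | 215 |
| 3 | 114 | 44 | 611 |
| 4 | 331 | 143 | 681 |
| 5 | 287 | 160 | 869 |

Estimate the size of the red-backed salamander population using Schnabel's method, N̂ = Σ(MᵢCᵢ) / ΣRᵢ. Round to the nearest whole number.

Σ MᵢCᵢ = 0·215 + 215·459 + 611·114 + 681·331 + 869·287 = 0 + 98685 + 69654 + 225411 + 249403 = 643153
Σ Rᵢ = 0 + 63 + 44 + 143 + 160 = 410
N̂ = 643153 / 410 ≈ 1568.7 → 1569

N ≈ 1569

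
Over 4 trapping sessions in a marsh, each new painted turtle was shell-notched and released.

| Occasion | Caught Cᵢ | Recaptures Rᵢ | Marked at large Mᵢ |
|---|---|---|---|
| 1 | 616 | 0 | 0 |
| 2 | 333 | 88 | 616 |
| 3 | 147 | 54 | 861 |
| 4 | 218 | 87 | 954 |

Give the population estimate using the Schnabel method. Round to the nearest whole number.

Σ MᵢCᵢ = 0·616 + 616·333 + 861·147 + 954·218 = 0 + 205128 + 126567 + 207972 = 539667
Σ Rᵢ = 0 + 88 + 54 + 87 = 229
N̂ = 539667 / 229 ≈ 2356.6 → 2357

N ≈ 2357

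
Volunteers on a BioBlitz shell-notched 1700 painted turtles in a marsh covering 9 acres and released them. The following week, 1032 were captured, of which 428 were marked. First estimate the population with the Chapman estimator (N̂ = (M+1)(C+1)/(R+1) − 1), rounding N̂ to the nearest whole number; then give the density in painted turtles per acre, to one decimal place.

N̂ = 1701·1033/429 − 1 = 1757133/429 − 1 ≈ 4094.9 → 4095
Density = N̂ / area = 4095 / 9 = 455.0 per acre

density ≈ 455.0 painted turtles per acre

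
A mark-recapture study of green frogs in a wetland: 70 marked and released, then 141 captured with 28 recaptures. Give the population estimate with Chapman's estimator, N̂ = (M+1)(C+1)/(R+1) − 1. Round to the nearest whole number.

N̂ = (70+1)(141+1)/(28+1) − 1 = 71·142/29 − 1
= 10082/29 − 1 ≈ 347.7 − 1 ≈ 346.7 → 347

N ≈ 347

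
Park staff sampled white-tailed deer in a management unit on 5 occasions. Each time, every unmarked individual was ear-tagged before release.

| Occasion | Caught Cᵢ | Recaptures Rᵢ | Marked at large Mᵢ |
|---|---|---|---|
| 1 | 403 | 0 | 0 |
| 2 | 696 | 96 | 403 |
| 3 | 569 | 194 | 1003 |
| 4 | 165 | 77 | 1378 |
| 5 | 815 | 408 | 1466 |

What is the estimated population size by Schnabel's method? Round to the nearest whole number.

Σ MᵢCᵢ = 0·403 + 403·696 + 1003·569 + 1378·165 + 1466·815 = 0 + 280488 + 570707 + 227370 + 1194790 = 2273355
Σ Rᵢ = 0 + 96 + 194 + 77 + 408 = 775
N̂ = 2273355 / 775 ≈ 2933.4 → 2933

N ≈ 2933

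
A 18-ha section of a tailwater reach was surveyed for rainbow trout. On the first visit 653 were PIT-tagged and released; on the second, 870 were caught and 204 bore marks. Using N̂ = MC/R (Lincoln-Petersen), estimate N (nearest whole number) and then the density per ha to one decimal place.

N̂ = 653·870/204 = 568110/204 ≈ 2784.9 → 2785
Density = N̂ / area = 2785 / 18 ≈ 154.72 → 154.7 per ha

density ≈ 154.7 rainbow trout per ha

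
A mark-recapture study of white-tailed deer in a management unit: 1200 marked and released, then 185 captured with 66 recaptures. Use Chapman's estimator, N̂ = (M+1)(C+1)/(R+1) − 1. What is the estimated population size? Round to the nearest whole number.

N̂ = (1200+1)(185+1)/(66+1) − 1 = 1201·186/67 − 1
= 223386/67 − 1 ≈ 3334.1 − 1 ≈ 3333.1 → 3333

N ≈ 3333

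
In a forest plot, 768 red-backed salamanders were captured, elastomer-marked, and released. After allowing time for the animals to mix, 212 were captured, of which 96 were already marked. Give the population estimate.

N = 1696

N = (768 × 212) / 96 = 162816 / 96 = 1696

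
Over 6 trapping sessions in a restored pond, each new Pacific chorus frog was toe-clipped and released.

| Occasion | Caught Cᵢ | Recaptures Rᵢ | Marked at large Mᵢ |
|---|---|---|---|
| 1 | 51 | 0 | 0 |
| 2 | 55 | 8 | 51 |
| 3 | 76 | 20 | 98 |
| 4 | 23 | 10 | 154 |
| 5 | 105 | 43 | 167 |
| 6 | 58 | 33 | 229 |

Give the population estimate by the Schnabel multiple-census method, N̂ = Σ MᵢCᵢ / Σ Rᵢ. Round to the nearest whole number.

N ≈ 391

Σ MᵢCᵢ = 0·51 + 51·55 + 98·76 + 154·23 + 167·105 + 229·58 = 0 + 2805 + 7448 + 3542 + 17535 + 13282 = 44612
Σ Rᵢ = 0 + 8 + 20 + 10 + 43 + 33 = 114
N̂ = 44612 / 114 ≈ 391.3 → 391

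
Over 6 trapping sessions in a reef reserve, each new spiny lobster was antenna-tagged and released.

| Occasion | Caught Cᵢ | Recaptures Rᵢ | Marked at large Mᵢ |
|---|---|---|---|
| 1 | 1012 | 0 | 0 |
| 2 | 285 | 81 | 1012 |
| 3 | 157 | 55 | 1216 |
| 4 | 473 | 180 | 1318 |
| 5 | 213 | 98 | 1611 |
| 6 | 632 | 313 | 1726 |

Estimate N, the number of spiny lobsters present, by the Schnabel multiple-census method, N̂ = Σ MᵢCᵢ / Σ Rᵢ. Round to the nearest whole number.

Σ MᵢCᵢ = 0·1012 + 1012·285 + 1216·157 + 1318·473 + 1611·213 + 1726·632 = 0 + 288420 + 190912 + 623414 + 343143 + 1090832 = 2536721
Σ Rᵢ = 0 + 81 + 55 + 180 + 98 + 313 = 727
N̂ = 2536721 / 727 ≈ 3489.3 → 3489

N ≈ 3489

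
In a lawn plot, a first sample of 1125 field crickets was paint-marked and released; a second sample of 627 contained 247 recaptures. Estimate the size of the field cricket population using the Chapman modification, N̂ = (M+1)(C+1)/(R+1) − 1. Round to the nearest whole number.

N ≈ 2850

N̂ = (1125+1)(627+1)/(247+1) − 1 = 1126·628/248 − 1
= 707128/248 − 1 ≈ 2851.3 − 1 ≈ 2850.3 → 2850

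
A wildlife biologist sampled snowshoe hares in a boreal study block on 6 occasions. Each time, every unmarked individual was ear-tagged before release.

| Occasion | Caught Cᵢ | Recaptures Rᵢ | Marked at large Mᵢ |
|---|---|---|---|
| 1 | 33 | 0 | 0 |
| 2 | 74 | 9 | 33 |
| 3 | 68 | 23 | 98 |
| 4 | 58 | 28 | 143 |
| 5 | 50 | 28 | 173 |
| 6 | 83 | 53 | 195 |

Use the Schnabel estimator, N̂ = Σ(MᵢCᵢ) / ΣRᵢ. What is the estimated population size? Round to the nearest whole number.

Σ MᵢCᵢ = 0·33 + 33·74 + 98·68 + 143·58 + 173·50 + 195·83 = 0 + 2442 + 6664 + 8294 + 8650 + 16185 = 42235
Σ Rᵢ = 0 + 9 + 23 + 28 + 28 + 53 = 141
N̂ = 42235 / 141 ≈ 299.5 → 300

N ≈ 300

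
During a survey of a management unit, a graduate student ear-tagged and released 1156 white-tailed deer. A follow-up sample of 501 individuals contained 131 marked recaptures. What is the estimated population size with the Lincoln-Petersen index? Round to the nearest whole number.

N ≈ 4421

If marked individuals mix randomly, R/C ≈ M/N, giving N ≈ M·C/R.
N = (1156 × 501) / 131 = 579156 / 131 ≈ 4421.0 → 4421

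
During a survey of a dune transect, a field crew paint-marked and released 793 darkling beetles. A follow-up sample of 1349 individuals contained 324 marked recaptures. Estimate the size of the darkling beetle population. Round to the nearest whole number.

N ≈ 3302

Lincoln-Petersen assumes M/N = R/C, so N = M·C / R.
N = (793 × 1349) / 324 = 1069757 / 324 ≈ 3301.7 → 3302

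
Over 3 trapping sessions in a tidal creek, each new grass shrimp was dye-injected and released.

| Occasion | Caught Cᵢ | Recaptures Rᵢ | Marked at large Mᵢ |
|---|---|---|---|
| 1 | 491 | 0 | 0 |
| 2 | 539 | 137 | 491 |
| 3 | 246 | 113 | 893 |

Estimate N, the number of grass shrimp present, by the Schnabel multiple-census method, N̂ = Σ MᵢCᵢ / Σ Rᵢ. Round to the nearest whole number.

Σ MᵢCᵢ = 0·491 + 491·539 + 893·246 = 0 + 264649 + 219678 = 484327
Σ Rᵢ = 0 + 137 + 113 = 250
N̂ = 484327 / 250 ≈ 1937.3 → 1937

N ≈ 1937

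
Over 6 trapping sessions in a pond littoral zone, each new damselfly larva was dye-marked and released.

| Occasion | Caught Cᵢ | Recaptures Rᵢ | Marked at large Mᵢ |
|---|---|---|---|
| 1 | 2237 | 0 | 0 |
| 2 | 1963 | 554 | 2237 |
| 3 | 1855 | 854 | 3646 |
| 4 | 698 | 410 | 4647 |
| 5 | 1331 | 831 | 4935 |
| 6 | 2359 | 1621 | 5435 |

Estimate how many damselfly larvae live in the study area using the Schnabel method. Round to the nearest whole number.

Σ MᵢCᵢ = 0·2237 + 2237·1963 + 3646·1855 + 4647·698 + 4935·1331 + 5435·2359 = 0 + 4391231 + 6763330 + 3243606 + 6568485 + 12821165 = 33787817
Σ Rᵢ = 0 + 554 + 854 + 410 + 831 + 1621 = 4270
N̂ = 33787817 / 4270 ≈ 7912.8 → 7913

N ≈ 7913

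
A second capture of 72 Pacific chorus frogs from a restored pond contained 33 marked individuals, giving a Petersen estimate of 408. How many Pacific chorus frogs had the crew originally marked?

M = 187

From N = M·C/R: M = N·R / C = 408·33 / 72 = 13464 / 72 = 187.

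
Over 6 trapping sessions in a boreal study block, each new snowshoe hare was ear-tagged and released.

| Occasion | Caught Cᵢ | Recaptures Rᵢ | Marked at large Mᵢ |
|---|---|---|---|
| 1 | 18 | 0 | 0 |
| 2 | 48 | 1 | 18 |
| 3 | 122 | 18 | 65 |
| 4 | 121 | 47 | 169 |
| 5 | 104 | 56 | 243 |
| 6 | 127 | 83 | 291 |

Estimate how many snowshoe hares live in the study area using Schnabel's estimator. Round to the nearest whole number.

Σ MᵢCᵢ = 0·18 + 18·48 + 65·122 + 169·121 + 243·104 + 291·127 = 0 + 864 + 7930 + 20449 + 25272 + 36957 = 91472
Σ Rᵢ = 0 + 1 + 18 + 47 + 56 + 83 = 205
N̂ = 91472 / 205 ≈ 446.2 → 446

N ≈ 446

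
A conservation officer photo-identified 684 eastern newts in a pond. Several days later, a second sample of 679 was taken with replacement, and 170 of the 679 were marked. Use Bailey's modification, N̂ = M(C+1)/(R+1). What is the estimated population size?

N̂ = 684·(679+1)/(170+1) = 684·680/171 = 465120/171 = 2720

N = 2720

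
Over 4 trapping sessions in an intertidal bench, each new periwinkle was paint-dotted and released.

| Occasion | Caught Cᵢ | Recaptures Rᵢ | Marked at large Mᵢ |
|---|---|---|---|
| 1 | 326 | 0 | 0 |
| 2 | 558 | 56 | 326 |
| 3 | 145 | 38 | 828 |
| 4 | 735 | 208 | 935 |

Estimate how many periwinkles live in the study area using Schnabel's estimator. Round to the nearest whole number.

Σ MᵢCᵢ = 0·326 + 326·558 + 828·145 + 935·735 = 0 + 181908 + 120060 + 687225 = 989193
Σ Rᵢ = 0 + 56 + 38 + 208 = 302
N̂ = 989193 / 302 ≈ 3275.47 → 3275

N ≈ 3275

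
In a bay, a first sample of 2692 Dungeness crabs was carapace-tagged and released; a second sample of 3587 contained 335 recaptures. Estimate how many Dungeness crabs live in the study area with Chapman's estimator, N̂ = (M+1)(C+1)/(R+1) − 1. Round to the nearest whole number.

N ≈ 28,756

N̂ = (2692+1)(3587+1)/(335+1) − 1 = 2693·3588/336 − 1
= 9662484/336 − 1 ≈ 28757.4 − 1 ≈ 28756.4 → 28756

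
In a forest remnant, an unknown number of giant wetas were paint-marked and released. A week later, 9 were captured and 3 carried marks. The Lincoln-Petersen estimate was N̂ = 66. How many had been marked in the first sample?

M = 22

From N = M·C/R: M = N·R / C = 66·3 / 9 = 198 / 9 = 22.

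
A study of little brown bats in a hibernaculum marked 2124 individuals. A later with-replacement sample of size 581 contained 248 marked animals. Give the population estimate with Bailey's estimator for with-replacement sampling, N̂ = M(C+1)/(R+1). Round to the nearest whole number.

N ≈ 4965

N̂ = 2124·(581+1)/(248+1) = 2124·582/249 = 1236168/249 ≈ 4964.5 → 4965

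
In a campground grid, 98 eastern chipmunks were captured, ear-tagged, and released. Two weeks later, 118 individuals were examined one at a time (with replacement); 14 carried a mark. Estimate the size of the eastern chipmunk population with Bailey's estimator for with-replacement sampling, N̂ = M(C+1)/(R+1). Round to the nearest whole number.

N̂ = 98·(118+1)/(14+1) = 98·119/15 = 11662/15 ≈ 777.47 → 777

N ≈ 777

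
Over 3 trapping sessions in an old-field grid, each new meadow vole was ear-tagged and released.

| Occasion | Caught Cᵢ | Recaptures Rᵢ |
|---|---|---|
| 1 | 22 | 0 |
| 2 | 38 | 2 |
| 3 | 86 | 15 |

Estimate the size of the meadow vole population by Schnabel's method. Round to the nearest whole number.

Marked at large before each occasion: Mᵢ = Σⱼ<ᵢ (Cⱼ − Rⱼ) → M1=0, M2=22, M3=58
Σ MᵢCᵢ = 0·22 + 22·38 + 58·86 = 0 + 836 + 4988 = 5824
Σ Rᵢ = 0 + 2 + 15 = 17
N̂ = 5824 / 17 ≈ 342.6 → 343

N ≈ 343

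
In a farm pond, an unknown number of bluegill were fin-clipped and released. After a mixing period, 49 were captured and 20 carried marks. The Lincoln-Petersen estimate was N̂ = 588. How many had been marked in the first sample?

From N = M·C/R: M = N·R / C = 588·20 / 49 = 11760 / 49 = 240.

M = 240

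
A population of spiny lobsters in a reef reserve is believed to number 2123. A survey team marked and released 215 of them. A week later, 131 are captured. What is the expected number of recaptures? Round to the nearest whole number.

The marked fraction of the population is 215/2123, so in a sample of 131 expect C·(M/N) marked.
E[R] = 215 × 131 / 2123 = 28165 / 2123 ≈ 13.3 → 13

expected recaptures ≈ 13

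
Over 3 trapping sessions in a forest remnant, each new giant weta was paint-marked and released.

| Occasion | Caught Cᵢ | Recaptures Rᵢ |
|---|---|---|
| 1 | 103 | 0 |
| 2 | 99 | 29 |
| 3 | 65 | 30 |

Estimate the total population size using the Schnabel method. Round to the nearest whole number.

Marked at large before each occasion: Mᵢ = Σⱼ<ᵢ (Cⱼ − Rⱼ) → M1=0, M2=103, M3=173
Σ MᵢCᵢ = 0·103 + 103·99 + 173·65 = 0 + 10197 + 11245 = 21442
Σ Rᵢ = 0 + 29 + 30 = 59
N̂ = 21442 / 59 ≈ 363.4 → 363

N ≈ 363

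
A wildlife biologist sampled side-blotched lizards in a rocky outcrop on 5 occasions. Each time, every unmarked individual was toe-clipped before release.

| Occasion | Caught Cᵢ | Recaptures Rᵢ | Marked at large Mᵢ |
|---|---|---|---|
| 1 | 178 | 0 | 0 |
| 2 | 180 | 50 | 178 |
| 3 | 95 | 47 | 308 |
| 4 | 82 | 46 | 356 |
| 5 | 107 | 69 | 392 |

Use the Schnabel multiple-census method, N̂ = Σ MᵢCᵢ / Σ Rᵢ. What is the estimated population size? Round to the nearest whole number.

N ≈ 625

Σ MᵢCᵢ = 0·178 + 178·180 + 308·95 + 356·82 + 392·107 = 0 + 32040 + 29260 + 29192 + 41944 = 132436
Σ Rᵢ = 0 + 50 + 47 + 46 + 69 = 212
N̂ = 132436 / 212 ≈ 624.7 → 625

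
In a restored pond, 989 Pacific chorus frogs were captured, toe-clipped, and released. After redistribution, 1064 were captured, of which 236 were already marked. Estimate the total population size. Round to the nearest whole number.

N = (989 × 1064) / 236 = 1052296 / 236 ≈ 4458.9 → 4459

N ≈ 4459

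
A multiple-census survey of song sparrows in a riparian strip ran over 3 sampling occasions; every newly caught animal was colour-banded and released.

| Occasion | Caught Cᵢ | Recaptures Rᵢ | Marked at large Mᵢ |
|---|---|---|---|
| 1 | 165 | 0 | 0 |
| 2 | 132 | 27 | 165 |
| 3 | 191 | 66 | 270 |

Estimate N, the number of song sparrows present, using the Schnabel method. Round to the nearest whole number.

Σ MᵢCᵢ = 0·165 + 165·132 + 270·191 = 0 + 21780 + 51570 = 73350
Σ Rᵢ = 0 + 27 + 66 = 93
N̂ = 73350 / 93 ≈ 788.7 → 789

N ≈ 789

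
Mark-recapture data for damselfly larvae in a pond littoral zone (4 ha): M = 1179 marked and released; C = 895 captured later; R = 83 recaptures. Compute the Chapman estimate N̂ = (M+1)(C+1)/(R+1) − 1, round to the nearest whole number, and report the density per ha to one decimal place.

density ≈ 3146.5 damselfly larvae per ha

N̂ = 1180·896/84 − 1 = 1057280/84 − 1 ≈ 12585.7 → 12586
Density = N̂ / area = 12586 / 4 ≈ 3146.50 → 3146.5 per ha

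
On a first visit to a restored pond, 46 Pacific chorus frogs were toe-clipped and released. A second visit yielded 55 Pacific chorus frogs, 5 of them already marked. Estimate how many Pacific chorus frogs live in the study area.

N = 506

The marked fraction in the recapture sample should equal the marked fraction in the population: 5/55 = 46/N.
N = (46 × 55) / 5 = 2530 / 5 = 506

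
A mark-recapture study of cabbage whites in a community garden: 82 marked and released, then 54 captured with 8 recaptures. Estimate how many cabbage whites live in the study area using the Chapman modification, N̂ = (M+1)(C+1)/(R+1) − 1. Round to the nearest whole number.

N̂ = (82+1)(54+1)/(8+1) − 1 = 83·55/9 − 1
= 4565/9 − 1 ≈ 507.2 − 1 ≈ 506.2 → 506

N ≈ 506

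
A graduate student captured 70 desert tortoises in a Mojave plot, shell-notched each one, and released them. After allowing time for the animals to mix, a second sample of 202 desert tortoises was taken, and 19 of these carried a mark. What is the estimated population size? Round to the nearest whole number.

N ≈ 744

The marked fraction in the recapture sample should equal the marked fraction in the population: 19/202 = 70/N.
N = (70 × 202) / 19 = 14140 / 19 ≈ 744.2 → 744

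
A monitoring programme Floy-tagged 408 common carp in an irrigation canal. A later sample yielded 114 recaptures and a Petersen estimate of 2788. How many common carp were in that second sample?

From N = M·C/R: C = N·R / M = 2788·114 / 408 = 317832 / 408 = 779.

C = 779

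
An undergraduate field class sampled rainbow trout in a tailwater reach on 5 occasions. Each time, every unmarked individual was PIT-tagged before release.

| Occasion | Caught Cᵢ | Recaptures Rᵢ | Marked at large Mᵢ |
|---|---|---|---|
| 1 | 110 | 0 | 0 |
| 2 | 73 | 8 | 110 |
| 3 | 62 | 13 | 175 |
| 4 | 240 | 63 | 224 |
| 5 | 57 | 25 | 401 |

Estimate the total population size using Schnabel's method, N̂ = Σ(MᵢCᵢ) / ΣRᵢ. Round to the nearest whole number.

Σ MᵢCᵢ = 0·110 + 110·73 + 175·62 + 224·240 + 401·57 = 0 + 8030 + 10850 + 53760 + 22857 = 95497
Σ Rᵢ = 0 + 8 + 13 + 63 + 25 = 109
N̂ = 95497 / 109 ≈ 876.1 → 876

N ≈ 876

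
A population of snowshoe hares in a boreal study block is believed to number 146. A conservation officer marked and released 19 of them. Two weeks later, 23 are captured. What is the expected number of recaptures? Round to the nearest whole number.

The marked fraction of the population is 19/146, so in a sample of 23 expect C·(M/N) marked.
E[R] = 19 × 23 / 146 = 437 / 146 ≈ 3.0 → 3

expected recaptures ≈ 3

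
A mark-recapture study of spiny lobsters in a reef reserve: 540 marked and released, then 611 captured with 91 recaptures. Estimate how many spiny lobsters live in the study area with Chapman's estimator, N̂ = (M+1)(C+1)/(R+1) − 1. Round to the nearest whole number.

N ≈ 3598

N̂ = (540+1)(611+1)/(91+1) − 1 = 541·612/92 − 1
= 331092/92 − 1 ≈ 3598.8 − 1 ≈ 3597.8 → 3598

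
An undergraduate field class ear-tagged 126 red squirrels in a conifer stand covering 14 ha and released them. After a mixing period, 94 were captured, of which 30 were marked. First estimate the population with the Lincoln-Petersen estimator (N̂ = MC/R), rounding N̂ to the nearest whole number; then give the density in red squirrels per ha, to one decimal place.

N̂ = 126·94/30 = 11844/30 ≈ 394.8 → 395
Density = N̂ / area = 395 / 14 ≈ 28.21 → 28.2 per ha

density ≈ 28.2 red squirrels per ha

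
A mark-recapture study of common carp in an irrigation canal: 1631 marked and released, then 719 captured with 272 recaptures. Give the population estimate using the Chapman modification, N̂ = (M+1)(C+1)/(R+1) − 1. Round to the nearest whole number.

N ≈ 4303

N̂ = (1631+1)(719+1)/(272+1) − 1 = 1632·720/273 − 1
= 1175040/273 − 1 ≈ 4304.2 − 1 ≈ 4303.2 → 4303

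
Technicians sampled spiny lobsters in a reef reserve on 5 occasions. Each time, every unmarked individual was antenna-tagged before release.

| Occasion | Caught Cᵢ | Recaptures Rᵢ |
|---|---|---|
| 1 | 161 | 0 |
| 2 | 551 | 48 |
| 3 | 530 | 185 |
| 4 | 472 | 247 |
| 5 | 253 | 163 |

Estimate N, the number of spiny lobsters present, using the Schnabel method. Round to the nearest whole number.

N ≈ 1911

Marked at large before each occasion: Mᵢ = Σⱼ<ᵢ (Cⱼ − Rⱼ) → M1=0, M2=161, M3=664, M4=1009, M5=1234
Σ MᵢCᵢ = 0·161 + 161·551 + 664·530 + 1009·472 + 1234·253 = 0 + 88711 + 351920 + 476248 + 312202 = 1229081
Σ Rᵢ = 0 + 48 + 185 + 247 + 163 = 643
N̂ = 1229081 / 643 ≈ 1911.48 → 1911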